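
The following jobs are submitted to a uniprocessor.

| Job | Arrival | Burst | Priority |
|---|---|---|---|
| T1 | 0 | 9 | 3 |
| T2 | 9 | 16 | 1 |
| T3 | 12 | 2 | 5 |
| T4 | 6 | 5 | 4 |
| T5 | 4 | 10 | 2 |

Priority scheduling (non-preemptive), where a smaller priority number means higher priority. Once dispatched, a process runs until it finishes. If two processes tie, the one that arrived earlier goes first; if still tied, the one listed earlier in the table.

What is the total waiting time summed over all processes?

Timeline: | T1 0-9 | T2 9-25 | T5 25-35 | T4 35-40 | T3 40-42 |
Completion: T1=9  T2=25  T3=42  T4=40  T5=35
Waiting = turnaround − burst: T1=0, T2=0, T3=28, T4=29, T5=21
Total waiting = 0 + 0 + 28 + 29 + 21 = 78

78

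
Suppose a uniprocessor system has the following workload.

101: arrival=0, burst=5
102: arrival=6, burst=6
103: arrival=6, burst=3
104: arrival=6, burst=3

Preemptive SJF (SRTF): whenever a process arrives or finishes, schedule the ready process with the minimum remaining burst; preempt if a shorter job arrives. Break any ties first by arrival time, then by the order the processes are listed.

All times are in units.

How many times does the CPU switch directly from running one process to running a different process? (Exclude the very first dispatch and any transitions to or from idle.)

2

Gantt: | 101 0-5 | idle 5-6 | 103 6-9 | 104 9-12 | 102 12-18 |
Completion: 101=5  102=18  103=9  104=12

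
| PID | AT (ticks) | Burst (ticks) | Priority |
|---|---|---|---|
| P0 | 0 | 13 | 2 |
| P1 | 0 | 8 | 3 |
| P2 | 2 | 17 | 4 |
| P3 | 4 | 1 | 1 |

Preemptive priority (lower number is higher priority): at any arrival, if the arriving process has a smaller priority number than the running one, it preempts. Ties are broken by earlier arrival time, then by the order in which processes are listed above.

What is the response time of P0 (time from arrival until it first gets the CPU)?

Gantt: | P0 0-4 | P3 4-5 | P0 5-14 | P1 14-22 | P2 22-39 |
Completion: P0=14  P1=22  P2=39  P3=5
Response(P0) = first start − arrival = 0 − 0 = 0

0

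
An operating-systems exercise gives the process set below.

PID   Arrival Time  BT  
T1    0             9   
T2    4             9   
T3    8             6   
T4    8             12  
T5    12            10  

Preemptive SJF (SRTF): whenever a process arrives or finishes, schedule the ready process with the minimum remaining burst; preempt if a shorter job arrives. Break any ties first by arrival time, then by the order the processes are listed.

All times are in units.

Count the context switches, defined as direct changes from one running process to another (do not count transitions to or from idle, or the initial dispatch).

Schedule: | T1 0-9 | T3 9-15 | T2 15-24 | T5 24-34 | T4 34-46 |
Completion: T1=9  T2=24  T3=15  T4=46  T5=34

4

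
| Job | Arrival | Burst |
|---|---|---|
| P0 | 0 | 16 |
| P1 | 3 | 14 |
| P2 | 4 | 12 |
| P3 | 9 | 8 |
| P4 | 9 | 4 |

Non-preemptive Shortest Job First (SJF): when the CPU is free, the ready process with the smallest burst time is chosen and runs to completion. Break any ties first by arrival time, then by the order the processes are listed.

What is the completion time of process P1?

54

Timeline: | P0 0-16 | P4 16-20 | P3 20-28 | P2 28-40 | P1 40-54 |
Completion: P0=16  P1=54  P2=40  P3=28  P4=20
Turnaround (C−A): P0=16  P1=51  P2=36  P3=19  P4=11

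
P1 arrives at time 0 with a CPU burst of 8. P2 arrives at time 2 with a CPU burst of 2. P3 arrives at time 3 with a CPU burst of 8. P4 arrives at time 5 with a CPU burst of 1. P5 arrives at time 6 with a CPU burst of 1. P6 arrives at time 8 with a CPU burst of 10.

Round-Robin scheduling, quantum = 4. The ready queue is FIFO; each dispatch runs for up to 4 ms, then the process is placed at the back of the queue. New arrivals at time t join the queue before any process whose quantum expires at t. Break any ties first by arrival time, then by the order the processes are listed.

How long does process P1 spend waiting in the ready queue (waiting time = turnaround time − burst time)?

6

Schedule: | P1 0-4 | P2 4-6 | P3 6-10 | P1 10-14 | P4 14-15 | P5 15-16 | P6 16-20 | P3 20-24 | P6 24-30 |
Completion: P1=14  P2=6  P3=24  P4=15  P5=16  P6=30
Waiting(P1) = turnaround − burst = 14 − 8 = 6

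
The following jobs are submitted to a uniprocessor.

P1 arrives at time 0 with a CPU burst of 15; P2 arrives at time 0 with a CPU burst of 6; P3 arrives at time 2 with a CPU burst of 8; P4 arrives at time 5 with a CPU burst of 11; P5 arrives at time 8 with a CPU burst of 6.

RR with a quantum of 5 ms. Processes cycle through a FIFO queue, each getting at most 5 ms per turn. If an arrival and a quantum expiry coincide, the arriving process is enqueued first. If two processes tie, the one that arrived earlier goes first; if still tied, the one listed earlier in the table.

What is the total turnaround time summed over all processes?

185

Timeline: | P1 0-5 | P2 5-10 | P3 10-15 | P4 15-20 | P1 20-25 | P5 25-30 | P2 30-31 | P3 31-34 | P4 34-39 | P1 39-44 | P5 44-45 | P4 45-46 |
Completion: P1=44  P2=31  P3=34  P4=46  P5=45
Turnaround (C−A): P1=44  P2=31  P3=32  P4=41  P5=37
Turnaround = completion − arrival: P1=44, P2=31, P3=32, P4=41, P5=37
Total turnaround = 44 + 31 + 32 + 41 + 37 = 185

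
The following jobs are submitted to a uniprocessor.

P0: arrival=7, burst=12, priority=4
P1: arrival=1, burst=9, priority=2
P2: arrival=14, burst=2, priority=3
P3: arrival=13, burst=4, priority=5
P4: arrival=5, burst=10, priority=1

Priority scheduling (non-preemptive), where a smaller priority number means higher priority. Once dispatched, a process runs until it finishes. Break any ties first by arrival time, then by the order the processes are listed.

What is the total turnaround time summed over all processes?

Timeline: | idle 0-1 | P1 1-10 | P4 10-20 | P2 20-22 | P0 22-34 | P3 34-38 |
Completion: P0=34  P1=10  P2=22  P3=38  P4=20
Turnaround = completion − arrival: P0=27, P1=9, P2=8, P3=25, P4=15
Total turnaround = 27 + 9 + 8 + 25 + 15 = 84

84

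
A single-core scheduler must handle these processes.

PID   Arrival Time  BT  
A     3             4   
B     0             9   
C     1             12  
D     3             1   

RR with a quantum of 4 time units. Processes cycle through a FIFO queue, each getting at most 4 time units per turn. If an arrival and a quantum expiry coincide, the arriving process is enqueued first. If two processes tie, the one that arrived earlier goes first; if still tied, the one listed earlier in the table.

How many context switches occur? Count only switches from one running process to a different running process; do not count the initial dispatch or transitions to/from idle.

Timeline: | B 0-4 | C 4-8 | A 8-12 | D 12-13 | B 13-17 | C 17-21 | B 21-22 | C 22-26 |
Completion: A=12  B=22  C=26  D=13
Turnaround (C−A): A=9  B=22  C=25  D=10

7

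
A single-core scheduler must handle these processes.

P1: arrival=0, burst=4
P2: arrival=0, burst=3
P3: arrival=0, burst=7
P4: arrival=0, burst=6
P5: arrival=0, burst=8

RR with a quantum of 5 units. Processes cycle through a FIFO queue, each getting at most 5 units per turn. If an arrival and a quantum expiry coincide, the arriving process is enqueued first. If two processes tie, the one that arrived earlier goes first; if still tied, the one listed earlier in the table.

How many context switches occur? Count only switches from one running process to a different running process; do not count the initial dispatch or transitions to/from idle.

Timeline: | P1 0-4 | P2 4-7 | P3 7-12 | P4 12-17 | P5 17-22 | P3 22-24 | P4 24-25 | P5 25-28 |
Completion: P1=4  P2=7  P3=24  P4=25  P5=28
Turnaround (C−A): P1=4  P2=7  P3=24  P4=25  P5=28

7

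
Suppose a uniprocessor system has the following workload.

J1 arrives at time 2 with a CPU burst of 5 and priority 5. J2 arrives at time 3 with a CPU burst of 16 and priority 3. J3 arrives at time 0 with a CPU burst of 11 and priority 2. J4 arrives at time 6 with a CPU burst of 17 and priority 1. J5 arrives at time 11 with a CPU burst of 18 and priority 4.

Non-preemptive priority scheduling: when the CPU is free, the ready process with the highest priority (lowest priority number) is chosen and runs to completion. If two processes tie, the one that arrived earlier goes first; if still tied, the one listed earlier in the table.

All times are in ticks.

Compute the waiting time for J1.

Timeline: | J3 0-11 | J4 11-28 | J2 28-44 | J5 44-62 | J1 62-67 |
Completion: J1=67  J2=44  J3=11  J4=28  J5=62
Turnaround (C−A): J1=65  J2=41  J3=11  J4=22  J5=51
Waiting(J1) = turnaround − burst = 65 − 5 = 60

60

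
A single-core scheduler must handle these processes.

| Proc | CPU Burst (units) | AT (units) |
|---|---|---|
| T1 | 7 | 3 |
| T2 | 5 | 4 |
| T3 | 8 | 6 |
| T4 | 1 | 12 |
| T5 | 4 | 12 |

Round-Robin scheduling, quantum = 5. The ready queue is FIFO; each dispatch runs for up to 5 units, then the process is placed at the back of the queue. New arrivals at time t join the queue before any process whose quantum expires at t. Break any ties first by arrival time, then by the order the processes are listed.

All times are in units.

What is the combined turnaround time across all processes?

Timeline: | idle 0-3 | T1 3-8 | T2 8-13 | T3 13-18 | T1 18-20 | T4 20-21 | T5 21-25 | T3 25-28 |
Completion: T1=20  T2=13  T3=28  T4=21  T5=25
Turnaround = completion − arrival: T1=17, T2=9, T3=22, T4=9, T5=13
Total turnaround = 17 + 9 + 22 + 9 + 13 = 70

70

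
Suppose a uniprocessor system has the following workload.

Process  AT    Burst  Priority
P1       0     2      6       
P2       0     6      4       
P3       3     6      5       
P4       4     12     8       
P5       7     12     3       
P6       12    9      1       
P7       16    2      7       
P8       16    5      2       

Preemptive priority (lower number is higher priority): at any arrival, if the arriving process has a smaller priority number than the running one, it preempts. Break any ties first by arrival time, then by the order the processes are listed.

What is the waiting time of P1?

Gantt: | P2 0-6 | P3 6-7 | P5 7-12 | P6 12-21 | P8 21-26 | P5 26-33 | P3 33-38 | P1 38-40 | P7 40-42 | P4 42-54 |
Completion: P1=40  P2=6  P3=38  P4=54  P5=33  P6=21  P7=42  P8=26
Turnaround (C−A): P1=40  P2=6  P3=35  P4=50  P5=26  P6=9  P7=26  P8=10
Waiting(P1) = turnaround − burst = 40 − 2 = 38

38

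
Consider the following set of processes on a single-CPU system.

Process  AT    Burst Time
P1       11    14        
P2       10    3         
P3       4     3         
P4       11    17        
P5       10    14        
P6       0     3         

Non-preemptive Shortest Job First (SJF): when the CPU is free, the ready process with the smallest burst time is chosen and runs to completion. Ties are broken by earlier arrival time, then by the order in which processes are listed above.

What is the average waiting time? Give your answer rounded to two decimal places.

Timeline: | P6 0-3 | idle 3-4 | P3 4-7 | idle 7-10 | P2 10-13 | P5 13-27 | P1 27-41 | P4 41-58 |
Completion: P1=41  P2=13  P3=7  P4=58  P5=27  P6=3
Waiting times: P1=16, P2=0, P3=0, P4=30, P5=3, P6=0
Average waiting = (16+0+0+30+3+0) / 6 = 49/6 = 8.17

8.17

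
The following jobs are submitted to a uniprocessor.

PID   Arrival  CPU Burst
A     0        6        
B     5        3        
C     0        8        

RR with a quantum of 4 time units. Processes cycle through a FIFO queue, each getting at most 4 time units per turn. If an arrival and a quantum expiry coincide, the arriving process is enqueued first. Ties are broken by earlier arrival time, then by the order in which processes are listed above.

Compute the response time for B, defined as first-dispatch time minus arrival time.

Timeline: | A 0-4 | C 4-8 | A 8-10 | B 10-13 | C 13-17 |
Completion: A=10  B=13  C=17
Response(B) = first start − arrival = 10 − 5 = 5

5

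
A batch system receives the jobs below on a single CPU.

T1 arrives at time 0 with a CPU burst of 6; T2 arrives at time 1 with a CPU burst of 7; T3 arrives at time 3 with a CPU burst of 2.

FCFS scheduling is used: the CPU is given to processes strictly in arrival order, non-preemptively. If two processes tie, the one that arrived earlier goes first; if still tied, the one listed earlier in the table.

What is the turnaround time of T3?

12

Gantt: | T1 0-6 | T2 6-13 | T3 13-15 |
Completion: T1=6  T2=13  T3=15
Turnaround(T3) = completion − arrival = 15 − 3 = 12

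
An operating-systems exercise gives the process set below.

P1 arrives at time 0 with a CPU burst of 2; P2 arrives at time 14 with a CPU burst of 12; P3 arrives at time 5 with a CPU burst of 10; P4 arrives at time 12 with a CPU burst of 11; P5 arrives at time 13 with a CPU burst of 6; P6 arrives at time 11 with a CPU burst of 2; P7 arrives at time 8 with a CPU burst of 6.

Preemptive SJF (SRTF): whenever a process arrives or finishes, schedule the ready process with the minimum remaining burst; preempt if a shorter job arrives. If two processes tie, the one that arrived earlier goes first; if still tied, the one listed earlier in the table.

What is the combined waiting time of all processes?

62

Gantt: | P1 0-2 | idle 2-5 | P3 5-8 | P7 8-11 | P6 11-13 | P7 13-16 | P5 16-22 | P3 22-29 | P4 29-40 | P2 40-52 |
Completion: P1=2  P2=52  P3=29  P4=40  P5=22  P6=13  P7=16
Waiting = turnaround − burst: P1=0, P2=26, P3=14, P4=17, P5=3, P6=0, P7=2
Total waiting = 0 + 26 + 14 + 17 + 3 + 0 + 2 = 62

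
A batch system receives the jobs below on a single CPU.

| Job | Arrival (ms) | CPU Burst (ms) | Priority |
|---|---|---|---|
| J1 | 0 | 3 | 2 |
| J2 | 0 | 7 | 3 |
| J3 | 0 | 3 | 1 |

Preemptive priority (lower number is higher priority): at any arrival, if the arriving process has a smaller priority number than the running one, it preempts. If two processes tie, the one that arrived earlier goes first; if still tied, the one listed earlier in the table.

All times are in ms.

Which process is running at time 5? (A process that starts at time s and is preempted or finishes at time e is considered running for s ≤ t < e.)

J1

Schedule: | J3 0-3 | J1 3-6 | J2 6-13 |
Completion: J1=6  J2=13  J3=3
Turnaround (C−A): J1=6  J2=13  J3=3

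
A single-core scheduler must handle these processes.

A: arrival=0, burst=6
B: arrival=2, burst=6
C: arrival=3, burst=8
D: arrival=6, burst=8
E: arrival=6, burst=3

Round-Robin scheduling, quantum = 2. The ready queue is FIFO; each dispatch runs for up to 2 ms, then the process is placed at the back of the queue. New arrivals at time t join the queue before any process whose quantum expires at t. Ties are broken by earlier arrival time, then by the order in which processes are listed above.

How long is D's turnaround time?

Schedule: | A 0-2 | B 2-4 | A 4-6 | C 6-8 | B 8-10 | D 10-12 | E 12-14 | A 14-16 | C 16-18 | B 18-20 | D 20-22 | E 22-23 | C 23-25 | D 25-27 | C 27-29 | D 29-31 |
Completion: A=16  B=20  C=29  D=31  E=23
Turnaround (C−A): A=16  B=18  C=26  D=25  E=17
Turnaround(D) = completion − arrival = 31 − 6 = 25

25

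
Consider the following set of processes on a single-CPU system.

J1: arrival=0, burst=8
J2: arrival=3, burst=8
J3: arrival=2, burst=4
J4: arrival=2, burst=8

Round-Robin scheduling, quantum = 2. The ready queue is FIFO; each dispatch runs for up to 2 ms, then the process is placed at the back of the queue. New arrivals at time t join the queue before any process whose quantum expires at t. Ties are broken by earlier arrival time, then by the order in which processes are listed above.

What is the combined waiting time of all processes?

Timeline: | J1 0-2 | J3 2-4 | J4 4-6 | J1 6-8 | J2 8-10 | J3 10-12 | J4 12-14 | J1 14-16 | J2 16-18 | J4 18-20 | J1 20-22 | J2 22-24 | J4 24-26 | J2 26-28 |
Completion: J1=22  J2=28  J3=12  J4=26
Turnaround (C−A): J1=22  J2=25  J3=10  J4=24
Waiting = turnaround − burst: J1=14, J2=17, J3=6, J4=16
Total waiting = 14 + 17 + 6 + 16 = 53

53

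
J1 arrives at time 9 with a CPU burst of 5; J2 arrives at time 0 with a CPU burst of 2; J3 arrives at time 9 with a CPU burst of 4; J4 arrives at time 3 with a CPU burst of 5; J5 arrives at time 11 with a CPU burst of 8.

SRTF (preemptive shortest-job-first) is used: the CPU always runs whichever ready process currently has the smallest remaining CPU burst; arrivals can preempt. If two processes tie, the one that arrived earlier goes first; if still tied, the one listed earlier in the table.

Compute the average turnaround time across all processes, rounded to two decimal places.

7.00

Gantt: | J2 0-2 | idle 2-3 | J4 3-8 | idle 8-9 | J3 9-13 | J1 13-18 | J5 18-26 |
Completion: J1=18  J2=2  J3=13  J4=8  J5=26
Turnaround (C−A): J1=9  J2=2  J3=4  J4=5  J5=15
Turnaround times: J1=9, J2=2, J3=4, J4=5, J5=15
Average turnaround = (9+2+4+5+15) / 5 = 35/5 = 7.00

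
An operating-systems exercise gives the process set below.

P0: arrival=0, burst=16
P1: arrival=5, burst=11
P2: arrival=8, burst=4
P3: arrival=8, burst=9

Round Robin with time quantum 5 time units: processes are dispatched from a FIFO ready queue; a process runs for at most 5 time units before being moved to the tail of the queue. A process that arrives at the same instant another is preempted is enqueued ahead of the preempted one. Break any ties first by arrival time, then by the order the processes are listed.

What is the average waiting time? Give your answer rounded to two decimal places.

18.75

Gantt: | P0 0-5 | P1 5-10 | P0 10-15 | P2 15-19 | P3 19-24 | P1 24-29 | P0 29-34 | P3 34-38 | P1 38-39 | P0 39-40 |
Completion: P0=40  P1=39  P2=19  P3=38
Turnaround (C−A): P0=40  P1=34  P2=11  P3=30
Waiting times: P0=24, P1=23, P2=7, P3=21
Average waiting = (24+23+7+21) / 4 = 75/4 = 18.75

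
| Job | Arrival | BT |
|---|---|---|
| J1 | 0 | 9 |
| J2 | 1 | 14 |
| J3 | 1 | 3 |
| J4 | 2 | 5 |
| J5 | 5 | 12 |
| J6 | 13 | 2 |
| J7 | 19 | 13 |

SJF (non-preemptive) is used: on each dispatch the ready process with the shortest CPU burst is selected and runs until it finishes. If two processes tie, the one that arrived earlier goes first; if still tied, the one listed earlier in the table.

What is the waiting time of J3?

Schedule: | J1 0-9 | J3 9-12 | J4 12-17 | J6 17-19 | J5 19-31 | J7 31-44 | J2 44-58 |
Completion: J1=9  J2=58  J3=12  J4=17  J5=31  J6=19  J7=44
Turnaround (C−A): J1=9  J2=57  J3=11  J4=15  J5=26  J6=6  J7=25
Waiting(J3) = turnaround − burst = 11 − 3 = 8

8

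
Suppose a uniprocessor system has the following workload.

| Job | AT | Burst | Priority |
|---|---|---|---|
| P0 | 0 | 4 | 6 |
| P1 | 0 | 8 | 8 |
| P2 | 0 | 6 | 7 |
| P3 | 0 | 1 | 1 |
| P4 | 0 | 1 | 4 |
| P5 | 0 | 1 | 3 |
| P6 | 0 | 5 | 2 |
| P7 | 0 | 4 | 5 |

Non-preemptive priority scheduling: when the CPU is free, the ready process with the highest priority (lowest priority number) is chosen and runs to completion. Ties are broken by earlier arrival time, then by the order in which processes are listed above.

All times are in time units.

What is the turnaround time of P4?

Gantt: | P3 0-1 | P6 1-6 | P5 6-7 | P4 7-8 | P7 8-12 | P0 12-16 | P2 16-22 | P1 22-30 |
Completion: P0=16  P1=30  P2=22  P3=1  P4=8  P5=7  P6=6  P7=12
Turnaround(P4) = completion − arrival = 8 − 0 = 8

8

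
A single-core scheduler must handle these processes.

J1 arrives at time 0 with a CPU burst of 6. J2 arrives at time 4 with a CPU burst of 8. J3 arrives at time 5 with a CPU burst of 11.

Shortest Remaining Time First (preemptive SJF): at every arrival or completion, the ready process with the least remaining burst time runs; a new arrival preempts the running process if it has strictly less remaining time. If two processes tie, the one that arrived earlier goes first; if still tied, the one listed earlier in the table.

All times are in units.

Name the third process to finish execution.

Schedule: | J1 0-6 | J2 6-14 | J3 14-25 |
Completion: J1=6  J2=14  J3=25
Turnaround (C−A): J1=6  J2=10  J3=20
Finish order: J1 → J2 → J3

J3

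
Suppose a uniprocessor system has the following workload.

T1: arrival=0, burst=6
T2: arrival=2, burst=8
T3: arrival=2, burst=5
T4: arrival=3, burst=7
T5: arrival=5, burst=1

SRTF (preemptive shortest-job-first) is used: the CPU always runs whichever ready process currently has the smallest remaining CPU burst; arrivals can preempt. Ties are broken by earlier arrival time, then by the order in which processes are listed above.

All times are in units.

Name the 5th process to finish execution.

Timeline: | T1 0-6 | T5 6-7 | T3 7-12 | T4 12-19 | T2 19-27 |
Completion: T1=6  T2=27  T3=12  T4=19  T5=7
Finish order: T1 → T5 → T3 → T4 → T2

T2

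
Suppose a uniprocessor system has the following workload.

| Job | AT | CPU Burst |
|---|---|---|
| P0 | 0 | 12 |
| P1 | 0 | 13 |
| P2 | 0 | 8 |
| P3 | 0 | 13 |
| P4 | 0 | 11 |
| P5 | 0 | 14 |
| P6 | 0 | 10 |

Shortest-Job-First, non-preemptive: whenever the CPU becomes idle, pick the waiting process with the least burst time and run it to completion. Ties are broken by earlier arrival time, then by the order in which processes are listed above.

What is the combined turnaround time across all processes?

Gantt: | P2 0-8 | P6 8-18 | P4 18-29 | P0 29-41 | P1 41-54 | P3 54-67 | P5 67-81 |
Completion: P0=41  P1=54  P2=8  P3=67  P4=29  P5=81  P6=18
Turnaround (C−A): P0=41  P1=54  P2=8  P3=67  P4=29  P5=81  P6=18
Turnaround = completion − arrival: P0=41, P1=54, P2=8, P3=67, P4=29, P5=81, P6=18
Total turnaround = 41 + 54 + 8 + 67 + 29 + 81 + 18 = 298

298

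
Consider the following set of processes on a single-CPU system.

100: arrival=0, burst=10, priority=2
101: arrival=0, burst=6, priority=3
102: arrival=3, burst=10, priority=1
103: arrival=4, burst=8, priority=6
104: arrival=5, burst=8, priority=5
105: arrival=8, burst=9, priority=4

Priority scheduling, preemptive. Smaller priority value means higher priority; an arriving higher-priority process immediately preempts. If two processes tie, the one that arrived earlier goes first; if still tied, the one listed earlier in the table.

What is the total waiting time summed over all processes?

Timeline: | 100 0-3 | 102 3-13 | 100 13-20 | 101 20-26 | 105 26-35 | 104 35-43 | 103 43-51 |
Completion: 100=20  101=26  102=13  103=51  104=43  105=35
Turnaround (C−A): 100=20  101=26  102=10  103=47  104=38  105=27
Waiting = turnaround − burst: 100=10, 101=20, 102=0, 103=39, 104=30, 105=18
Total waiting = 10 + 20 + 0 + 39 + 30 + 18 = 117

117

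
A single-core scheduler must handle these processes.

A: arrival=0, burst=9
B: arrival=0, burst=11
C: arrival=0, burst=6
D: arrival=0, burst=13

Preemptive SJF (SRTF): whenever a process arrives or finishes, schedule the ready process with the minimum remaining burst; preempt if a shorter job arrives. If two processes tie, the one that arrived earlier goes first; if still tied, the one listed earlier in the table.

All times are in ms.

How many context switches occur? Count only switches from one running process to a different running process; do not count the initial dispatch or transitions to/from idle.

3

Gantt: | C 0-6 | A 6-15 | B 15-26 | D 26-39 |
Completion: A=15  B=26  C=6  D=39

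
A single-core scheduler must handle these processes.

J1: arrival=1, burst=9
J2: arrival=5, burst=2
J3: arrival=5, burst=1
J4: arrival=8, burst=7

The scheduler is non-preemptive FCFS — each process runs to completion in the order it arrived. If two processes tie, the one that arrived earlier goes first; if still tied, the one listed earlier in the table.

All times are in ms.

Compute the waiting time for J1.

Gantt: | idle 0-1 | J1 1-10 | J2 10-12 | J3 12-13 | J4 13-20 |
Completion: J1=10  J2=12  J3=13  J4=20
Turnaround (C−A): J1=9  J2=7  J3=8  J4=12
Waiting(J1) = turnaround − burst = 9 − 9 = 0

0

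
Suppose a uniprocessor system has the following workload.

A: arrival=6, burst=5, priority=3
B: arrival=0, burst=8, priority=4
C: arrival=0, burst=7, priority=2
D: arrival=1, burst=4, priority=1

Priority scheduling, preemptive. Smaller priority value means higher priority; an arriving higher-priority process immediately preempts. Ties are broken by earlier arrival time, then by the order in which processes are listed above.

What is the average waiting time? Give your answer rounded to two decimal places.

Timeline: | C 0-1 | D 1-5 | C 5-11 | A 11-16 | B 16-24 |
Completion: A=16  B=24  C=11  D=5
Waiting times: A=5, B=16, C=4, D=0
Average waiting = (5+16+4+0) / 4 = 25/4 = 6.25

6.25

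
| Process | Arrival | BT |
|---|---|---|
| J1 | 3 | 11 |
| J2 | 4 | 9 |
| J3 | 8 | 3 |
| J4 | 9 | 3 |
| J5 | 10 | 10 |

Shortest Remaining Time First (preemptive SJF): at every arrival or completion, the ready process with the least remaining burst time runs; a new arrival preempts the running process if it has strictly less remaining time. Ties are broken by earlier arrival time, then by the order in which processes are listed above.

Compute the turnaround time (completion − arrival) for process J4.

Timeline: | idle 0-3 | J1 3-4 | J2 4-8 | J3 8-11 | J4 11-14 | J2 14-19 | J1 19-29 | J5 29-39 |
Completion: J1=29  J2=19  J3=11  J4=14  J5=39
Turnaround (C−A): J1=26  J2=15  J3=3  J4=5  J5=29
Turnaround(J4) = completion − arrival = 14 − 9 = 5

5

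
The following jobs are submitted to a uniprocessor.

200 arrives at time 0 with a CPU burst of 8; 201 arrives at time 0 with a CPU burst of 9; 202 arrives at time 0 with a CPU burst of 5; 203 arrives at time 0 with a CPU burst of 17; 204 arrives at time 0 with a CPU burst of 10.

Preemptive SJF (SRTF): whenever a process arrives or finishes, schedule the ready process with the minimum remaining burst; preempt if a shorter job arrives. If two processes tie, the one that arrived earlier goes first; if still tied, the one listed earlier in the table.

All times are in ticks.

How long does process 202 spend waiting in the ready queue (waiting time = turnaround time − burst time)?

Timeline: | 202 0-5 | 200 5-13 | 201 13-22 | 204 22-32 | 203 32-49 |
Completion: 200=13  201=22  202=5  203=49  204=32
Turnaround (C−A): 200=13  201=22  202=5  203=49  204=32
Waiting(202) = turnaround − burst = 5 − 5 = 0

0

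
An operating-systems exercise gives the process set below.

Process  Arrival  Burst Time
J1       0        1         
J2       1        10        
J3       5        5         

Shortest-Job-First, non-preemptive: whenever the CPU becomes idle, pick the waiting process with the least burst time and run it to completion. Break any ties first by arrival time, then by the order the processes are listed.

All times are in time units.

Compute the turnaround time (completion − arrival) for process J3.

11

Timeline: | J1 0-1 | J2 1-11 | J3 11-16 |
Completion: J1=1  J2=11  J3=16
Turnaround (C−A): J1=1  J2=10  J3=11
Turnaround(J3) = completion − arrival = 16 − 5 = 11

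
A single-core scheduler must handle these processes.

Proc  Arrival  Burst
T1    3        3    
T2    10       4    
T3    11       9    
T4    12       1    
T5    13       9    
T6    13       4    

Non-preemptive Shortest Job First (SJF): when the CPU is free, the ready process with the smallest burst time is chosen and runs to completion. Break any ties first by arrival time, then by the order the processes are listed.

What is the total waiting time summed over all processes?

27

Timeline: | idle 0-3 | T1 3-6 | idle 6-10 | T2 10-14 | T4 14-15 | T6 15-19 | T3 19-28 | T5 28-37 |
Completion: T1=6  T2=14  T3=28  T4=15  T5=37  T6=19
Turnaround (C−A): T1=3  T2=4  T3=17  T4=3  T5=24  T6=6
Waiting = turnaround − burst: T1=0, T2=0, T3=8, T4=2, T5=15, T6=2
Total waiting = 0 + 0 + 8 + 2 + 15 + 2 = 27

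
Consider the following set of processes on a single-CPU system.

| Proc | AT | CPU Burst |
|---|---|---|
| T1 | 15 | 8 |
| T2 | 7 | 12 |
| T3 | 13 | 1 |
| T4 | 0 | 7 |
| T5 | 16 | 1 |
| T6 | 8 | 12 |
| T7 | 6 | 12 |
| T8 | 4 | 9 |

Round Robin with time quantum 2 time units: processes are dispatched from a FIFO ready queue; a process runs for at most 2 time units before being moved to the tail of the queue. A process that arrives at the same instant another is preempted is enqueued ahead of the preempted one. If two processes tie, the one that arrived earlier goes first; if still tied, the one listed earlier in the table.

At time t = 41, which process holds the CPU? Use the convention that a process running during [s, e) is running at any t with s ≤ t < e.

Schedule: | T4 0-4 | T8 4-6 | T4 6-8 | T7 8-10 | T8 10-12 | T2 12-14 | T6 14-16 | T4 16-17 | T7 17-19 | T8 19-21 | T3 21-22 | T2 22-24 | T1 24-26 | T5 26-27 | T6 27-29 | T7 29-31 | T8 31-33 | T2 33-35 | T1 35-37 | T6 37-39 | T7 39-41 | T8 41-42 | T2 42-44 | T1 44-46 | T6 46-48 | T7 48-50 | T2 50-52 | T1 52-54 | T6 54-56 | T7 56-58 | T2 58-60 | T6 60-62 |
Completion: T1=54  T2=60  T3=22  T4=17  T5=27  T6=62  T7=58  T8=42
Turnaround (C−A): T1=39  T2=53  T3=9  T4=17  T5=11  T6=54  T7=52  T8=38

T8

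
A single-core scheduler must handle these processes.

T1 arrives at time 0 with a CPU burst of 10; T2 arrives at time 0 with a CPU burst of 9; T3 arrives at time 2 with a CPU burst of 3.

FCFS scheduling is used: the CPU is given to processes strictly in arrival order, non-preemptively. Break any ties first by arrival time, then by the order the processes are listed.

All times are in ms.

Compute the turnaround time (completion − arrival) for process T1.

Schedule: | T1 0-10 | T2 10-19 | T3 19-22 |
Completion: T1=10  T2=19  T3=22
Turnaround (C−A): T1=10  T2=19  T3=20
Turnaround(T1) = completion − arrival = 10 − 0 = 10

10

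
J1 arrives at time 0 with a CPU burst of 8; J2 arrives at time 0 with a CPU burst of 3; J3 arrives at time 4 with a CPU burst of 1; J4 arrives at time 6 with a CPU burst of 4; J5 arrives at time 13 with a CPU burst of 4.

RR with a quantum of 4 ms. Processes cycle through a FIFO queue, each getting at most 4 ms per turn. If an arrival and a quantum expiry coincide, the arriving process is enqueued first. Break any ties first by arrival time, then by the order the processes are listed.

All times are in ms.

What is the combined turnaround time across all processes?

Schedule: | J1 0-4 | J2 4-7 | J3 7-8 | J1 8-12 | J4 12-16 | J5 16-20 |
Completion: J1=12  J2=7  J3=8  J4=16  J5=20
Turnaround = completion − arrival: J1=12, J2=7, J3=4, J4=10, J5=7
Total turnaround = 12 + 7 + 4 + 10 + 7 = 40

40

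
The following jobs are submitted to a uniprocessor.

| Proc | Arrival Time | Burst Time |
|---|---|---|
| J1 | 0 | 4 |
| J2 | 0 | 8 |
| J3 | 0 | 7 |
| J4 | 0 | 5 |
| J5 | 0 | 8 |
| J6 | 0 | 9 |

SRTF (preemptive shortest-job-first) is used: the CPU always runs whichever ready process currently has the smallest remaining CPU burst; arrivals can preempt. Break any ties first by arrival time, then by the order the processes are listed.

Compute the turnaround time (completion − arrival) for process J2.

Schedule: | J1 0-4 | J4 4-9 | J3 9-16 | J2 16-24 | J5 24-32 | J6 32-41 |
Completion: J1=4  J2=24  J3=16  J4=9  J5=32  J6=41
Turnaround (C−A): J1=4  J2=24  J3=16  J4=9  J5=32  J6=41
Turnaround(J2) = completion − arrival = 24 − 0 = 24

24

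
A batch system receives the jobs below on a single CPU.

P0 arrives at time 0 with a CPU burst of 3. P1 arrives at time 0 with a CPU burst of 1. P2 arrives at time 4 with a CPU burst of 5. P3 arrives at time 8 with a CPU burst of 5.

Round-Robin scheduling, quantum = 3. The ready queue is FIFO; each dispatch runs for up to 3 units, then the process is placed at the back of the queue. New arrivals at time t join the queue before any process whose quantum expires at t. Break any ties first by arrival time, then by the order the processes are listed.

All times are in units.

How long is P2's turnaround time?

Schedule: | P0 0-3 | P1 3-4 | P2 4-9 | P3 9-14 |
Completion: P0=3  P1=4  P2=9  P3=14
Turnaround(P2) = completion − arrival = 9 − 4 = 5

5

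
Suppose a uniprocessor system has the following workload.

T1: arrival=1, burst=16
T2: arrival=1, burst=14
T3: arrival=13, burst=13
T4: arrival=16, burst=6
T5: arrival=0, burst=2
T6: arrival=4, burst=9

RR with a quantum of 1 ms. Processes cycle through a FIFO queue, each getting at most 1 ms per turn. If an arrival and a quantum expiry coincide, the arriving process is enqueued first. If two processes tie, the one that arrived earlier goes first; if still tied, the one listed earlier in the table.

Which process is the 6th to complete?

Gantt: | T5 0-1 | T1 1-2 | T2 2-3 | T5 3-4 | T1 4-5 | T2 5-6 | T6 6-7 | T1 7-8 | T2 8-9 | T6 9-10 | T1 10-11 | T2 11-12 | T6 12-13 | T1 13-14 | T2 14-15 | T3 15-16 | T6 16-17 | T1 17-18 | T2 18-19 | T4 19-20 | T3 20-21 | T6 21-22 | T1 22-23 | T2 23-24 | T4 24-25 | T3 25-26 | T6 26-27 | T1 27-28 | T2 28-29 | T4 29-30 | T3 30-31 | T6 31-32 | T1 32-33 | T2 33-34 | T4 34-35 | T3 35-36 | T6 36-37 | T1 37-38 | T2 38-39 | T4 39-40 | T3 40-41 | T6 41-42 | T1 42-43 | T2 43-44 | T4 44-45 | T3 45-46 | T1 46-47 | T2 47-48 | T3 48-49 | T1 49-50 | T2 50-51 | T3 51-52 | T1 52-53 | T2 53-54 | T3 54-55 | T1 55-56 | T3 56-57 | T1 57-58 | T3 58-60 |
Completion: T1=58  T2=54  T3=60  T4=45  T5=4  T6=42
Finish order: T5 → T6 → T4 → T2 → T1 → T3

T3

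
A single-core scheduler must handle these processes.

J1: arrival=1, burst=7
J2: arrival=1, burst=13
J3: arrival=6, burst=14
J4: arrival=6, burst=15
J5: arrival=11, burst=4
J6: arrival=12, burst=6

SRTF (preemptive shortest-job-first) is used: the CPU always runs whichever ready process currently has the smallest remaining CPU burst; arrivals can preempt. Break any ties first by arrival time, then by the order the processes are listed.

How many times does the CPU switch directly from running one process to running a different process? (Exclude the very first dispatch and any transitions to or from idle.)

6

Schedule: | idle 0-1 | J1 1-8 | J2 8-11 | J5 11-15 | J6 15-21 | J2 21-31 | J3 31-45 | J4 45-60 |
Completion: J1=8  J2=31  J3=45  J4=60  J5=15  J6=21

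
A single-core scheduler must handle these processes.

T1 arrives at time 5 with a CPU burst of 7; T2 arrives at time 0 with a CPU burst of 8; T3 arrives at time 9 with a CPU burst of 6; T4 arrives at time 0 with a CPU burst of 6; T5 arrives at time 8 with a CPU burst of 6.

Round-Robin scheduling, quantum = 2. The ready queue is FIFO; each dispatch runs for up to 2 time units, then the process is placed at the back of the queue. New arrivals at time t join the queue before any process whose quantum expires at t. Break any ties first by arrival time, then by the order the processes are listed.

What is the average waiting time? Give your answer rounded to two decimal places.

15.60

Gantt: | T2 0-2 | T4 2-4 | T2 4-6 | T4 6-8 | T1 8-10 | T2 10-12 | T5 12-14 | T4 14-16 | T3 16-18 | T1 18-20 | T2 20-22 | T5 22-24 | T3 24-26 | T1 26-28 | T5 28-30 | T3 30-32 | T1 32-33 |
Completion: T1=33  T2=22  T3=32  T4=16  T5=30
Waiting times: T1=21, T2=14, T3=17, T4=10, T5=16
Average waiting = (21+14+17+10+16) / 5 = 78/5 = 15.60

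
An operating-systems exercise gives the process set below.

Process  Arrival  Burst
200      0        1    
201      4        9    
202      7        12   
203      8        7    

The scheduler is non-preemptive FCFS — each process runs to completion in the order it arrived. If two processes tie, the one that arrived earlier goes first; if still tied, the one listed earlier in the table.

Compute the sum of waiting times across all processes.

23

Timeline: | 200 0-1 | idle 1-4 | 201 4-13 | 202 13-25 | 203 25-32 |
Completion: 200=1  201=13  202=25  203=32
Waiting = turnaround − burst: 200=0, 201=0, 202=6, 203=17
Total waiting = 0 + 0 + 6 + 17 = 23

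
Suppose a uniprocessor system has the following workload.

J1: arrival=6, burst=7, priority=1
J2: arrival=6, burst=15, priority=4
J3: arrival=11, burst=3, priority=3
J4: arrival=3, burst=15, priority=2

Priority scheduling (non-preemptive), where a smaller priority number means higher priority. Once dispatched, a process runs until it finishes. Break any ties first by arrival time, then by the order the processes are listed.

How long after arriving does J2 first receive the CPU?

Schedule: | idle 0-3 | J4 3-18 | J1 18-25 | J3 25-28 | J2 28-43 |
Completion: J1=25  J2=43  J3=28  J4=18
Turnaround (C−A): J1=19  J2=37  J3=17  J4=15
Response(J2) = first start − arrival = 28 − 6 = 22

22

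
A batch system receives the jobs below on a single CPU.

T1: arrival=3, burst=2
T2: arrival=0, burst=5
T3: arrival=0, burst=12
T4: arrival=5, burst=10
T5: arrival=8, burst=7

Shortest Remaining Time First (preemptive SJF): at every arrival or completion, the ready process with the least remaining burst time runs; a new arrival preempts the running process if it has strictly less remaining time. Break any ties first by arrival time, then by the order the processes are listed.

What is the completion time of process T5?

Schedule: | T2 0-5 | T1 5-7 | T4 7-8 | T5 8-15 | T4 15-24 | T3 24-36 |
Completion: T1=7  T2=5  T3=36  T4=24  T5=15
Turnaround (C−A): T1=4  T2=5  T3=36  T4=19  T5=7

15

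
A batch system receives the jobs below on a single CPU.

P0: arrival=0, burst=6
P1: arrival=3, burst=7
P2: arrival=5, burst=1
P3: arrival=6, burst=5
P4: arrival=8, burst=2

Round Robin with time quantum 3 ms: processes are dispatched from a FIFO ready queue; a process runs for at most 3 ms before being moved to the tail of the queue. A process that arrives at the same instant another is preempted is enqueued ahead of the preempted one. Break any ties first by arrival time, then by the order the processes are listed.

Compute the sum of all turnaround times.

Gantt: | P0 0-3 | P1 3-6 | P0 6-9 | P2 9-10 | P3 10-13 | P1 13-16 | P4 16-18 | P3 18-20 | P1 20-21 |
Completion: P0=9  P1=21  P2=10  P3=20  P4=18
Turnaround (C−A): P0=9  P1=18  P2=5  P3=14  P4=10
Turnaround = completion − arrival: P0=9, P1=18, P2=5, P3=14, P4=10
Total turnaround = 9 + 18 + 5 + 14 + 10 = 56

56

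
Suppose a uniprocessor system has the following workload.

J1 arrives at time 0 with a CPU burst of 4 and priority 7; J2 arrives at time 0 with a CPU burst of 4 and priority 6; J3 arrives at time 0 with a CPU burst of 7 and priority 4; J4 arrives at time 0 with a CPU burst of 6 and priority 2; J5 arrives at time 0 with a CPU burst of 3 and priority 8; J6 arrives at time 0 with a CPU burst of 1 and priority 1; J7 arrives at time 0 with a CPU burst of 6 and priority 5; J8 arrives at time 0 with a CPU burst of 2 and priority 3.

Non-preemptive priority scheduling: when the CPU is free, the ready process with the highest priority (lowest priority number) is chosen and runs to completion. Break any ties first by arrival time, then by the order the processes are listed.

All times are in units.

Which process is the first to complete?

J6

Timeline: | J6 0-1 | J4 1-7 | J8 7-9 | J3 9-16 | J7 16-22 | J2 22-26 | J1 26-30 | J5 30-33 |
Completion: J1=30  J2=26  J3=16  J4=7  J5=33  J6=1  J7=22  J8=9
Finish order: J6 → J4 → J8 → J3 → J7 → J2 → J1 → J5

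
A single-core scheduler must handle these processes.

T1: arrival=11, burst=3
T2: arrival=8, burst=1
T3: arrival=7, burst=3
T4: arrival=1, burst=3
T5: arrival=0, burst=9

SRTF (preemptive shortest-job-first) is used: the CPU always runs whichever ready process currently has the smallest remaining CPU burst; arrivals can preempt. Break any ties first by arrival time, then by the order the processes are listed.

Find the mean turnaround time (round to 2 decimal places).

Schedule: | T5 0-1 | T4 1-4 | T5 4-7 | T3 7-8 | T2 8-9 | T3 9-11 | T1 11-14 | T5 14-19 |
Completion: T1=14  T2=9  T3=11  T4=4  T5=19
Turnaround times: T1=3, T2=1, T3=4, T4=3, T5=19
Average turnaround = (3+1+4+3+19) / 5 = 30/5 = 6.00

6.00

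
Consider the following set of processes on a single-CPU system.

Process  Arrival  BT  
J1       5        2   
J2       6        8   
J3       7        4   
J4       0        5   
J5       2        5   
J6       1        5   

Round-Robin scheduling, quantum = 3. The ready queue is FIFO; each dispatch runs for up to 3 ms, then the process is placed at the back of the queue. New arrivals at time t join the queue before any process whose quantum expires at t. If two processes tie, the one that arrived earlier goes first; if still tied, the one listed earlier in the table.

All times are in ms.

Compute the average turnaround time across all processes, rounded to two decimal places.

16.67

Gantt: | J4 0-3 | J6 3-6 | J5 6-9 | J4 9-11 | J1 11-13 | J2 13-16 | J6 16-18 | J3 18-21 | J5 21-23 | J2 23-26 | J3 26-27 | J2 27-29 |
Completion: J1=13  J2=29  J3=27  J4=11  J5=23  J6=18
Turnaround (C−A): J1=8  J2=23  J3=20  J4=11  J5=21  J6=17
Turnaround times: J1=8, J2=23, J3=20, J4=11, J5=21, J6=17
Average turnaround = (8+23+20+11+21+17) / 6 = 100/6 = 16.67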